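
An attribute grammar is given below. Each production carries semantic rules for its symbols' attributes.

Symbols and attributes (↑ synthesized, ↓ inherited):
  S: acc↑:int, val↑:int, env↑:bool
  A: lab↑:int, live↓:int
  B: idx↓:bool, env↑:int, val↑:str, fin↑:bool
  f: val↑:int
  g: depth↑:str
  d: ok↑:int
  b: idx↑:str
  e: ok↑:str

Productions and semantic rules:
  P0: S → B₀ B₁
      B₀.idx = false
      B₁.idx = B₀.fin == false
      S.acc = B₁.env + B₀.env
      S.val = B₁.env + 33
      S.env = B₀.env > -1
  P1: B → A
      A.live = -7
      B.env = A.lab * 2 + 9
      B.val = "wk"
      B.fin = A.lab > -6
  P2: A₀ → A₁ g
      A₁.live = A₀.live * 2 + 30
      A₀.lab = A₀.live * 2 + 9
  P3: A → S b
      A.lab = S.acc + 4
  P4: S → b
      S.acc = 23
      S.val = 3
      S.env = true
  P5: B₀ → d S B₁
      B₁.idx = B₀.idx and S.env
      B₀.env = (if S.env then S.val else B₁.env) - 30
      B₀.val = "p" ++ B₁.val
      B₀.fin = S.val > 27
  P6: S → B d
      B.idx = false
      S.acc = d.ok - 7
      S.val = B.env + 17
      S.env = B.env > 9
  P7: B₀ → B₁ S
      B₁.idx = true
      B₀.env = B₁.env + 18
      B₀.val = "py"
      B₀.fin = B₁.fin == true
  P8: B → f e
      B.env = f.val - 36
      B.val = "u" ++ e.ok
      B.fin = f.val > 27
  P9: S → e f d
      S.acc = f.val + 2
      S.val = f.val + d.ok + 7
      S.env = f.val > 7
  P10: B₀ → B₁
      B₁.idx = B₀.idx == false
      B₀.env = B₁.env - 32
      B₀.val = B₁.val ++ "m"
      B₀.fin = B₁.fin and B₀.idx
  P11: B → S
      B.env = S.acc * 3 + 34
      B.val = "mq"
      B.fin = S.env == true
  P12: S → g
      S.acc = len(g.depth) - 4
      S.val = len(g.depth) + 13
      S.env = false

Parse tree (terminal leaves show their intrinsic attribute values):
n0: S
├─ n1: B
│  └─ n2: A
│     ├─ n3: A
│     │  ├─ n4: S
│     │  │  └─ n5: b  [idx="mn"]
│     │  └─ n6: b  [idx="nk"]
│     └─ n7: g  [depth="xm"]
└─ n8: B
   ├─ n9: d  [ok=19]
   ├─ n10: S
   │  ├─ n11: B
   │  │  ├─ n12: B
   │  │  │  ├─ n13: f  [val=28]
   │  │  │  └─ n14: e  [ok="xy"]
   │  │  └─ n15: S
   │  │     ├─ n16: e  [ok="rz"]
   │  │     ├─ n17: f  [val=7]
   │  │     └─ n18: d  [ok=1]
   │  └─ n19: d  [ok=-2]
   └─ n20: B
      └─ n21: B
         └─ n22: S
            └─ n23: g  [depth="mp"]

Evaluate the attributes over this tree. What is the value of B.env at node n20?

-4

1. n1.idx = false  [false]
2. n2.live = -7  [-7]
3. n3.live = 16  [A₀.live * 2 + 30]
4. n5.idx = "mn"  [terminal]
5. n4.acc = 23  [23]
6. n4.val = 3  [3]
7. n4.env = true  [true]
8. n6.idx = "nk"  [terminal]
9. n3.lab = 27  [S.acc + 4]
10. n7.depth = "xm"  [terminal]
11. n2.lab = -5  [A₀.live * 2 + 9]
12. n1.env = -1  [A.lab * 2 + 9]
13. n1.val = "wk"  ["wk"]
14. n1.fin = true  [A.lab > -6]
15. n8.idx = false  [B₀.fin == false]
16. n9.ok = 19  [terminal]
17. n11.idx = false  [false]
18. n12.idx = true  [true]
19. n13.val = 28  [terminal]
20. n14.ok = "xy"  [terminal]
21. n12.env = -8  [f.val - 36]
22. n12.val = "uxy"  ["u" ++ e.ok]
23. n12.fin = true  [f.val > 27]
24. n16.ok = "rz"  [terminal]
25. n17.val = 7  [terminal]
26. n18.ok = 1  [terminal]
27. n15.acc = 9  [f.val + 2]
28. n15.val = 15  [f.val + d.ok + 7]
29. n15.env = false  [f.val > 7]
30. n11.env = 10  [B₁.env + 18]
31. n11.val = "py"  ["py"]
32. n11.fin = true  [B₁.fin == true]
33. n19.ok = -2  [terminal]
34. n10.acc = -9  [d.ok - 7]
35. n10.val = 27  [B.env + 17]
36. n10.env = true  [B.env > 9]
37. n20.idx = false  [B₀.idx and S.env]
38. n21.idx = true  [B₀.idx == false]
39. n23.depth = "mp"  [terminal]
40. n22.acc = -2  [len(g.depth) - 4]
41. n22.val = 15  [len(g.depth) + 13]
42. n22.env = false  [false]
43. n21.env = 28  [S.acc * 3 + 34]
44. n21.val = "mq"  ["mq"]
45. n21.fin = false  [S.env == true]
46. n20.env = -4  [B₁.env - 32]
47. n20.val = "mqm"  [B₁.val ++ "m"]
48. n20.fin = false  [B₁.fin and B₀.idx]
49. n8.env = -3  [(if S.env then S.val else B₁.env) - 30]
50. n8.val = "pmqm"  ["p" ++ B₁.val]
51. n8.fin = false  [S.val > 27]
52. n0.acc = -4  [B₁.env + B₀.env]
53. n0.val = 30  [B₁.env + 33]
54. n0.env = false  [B₀.env > -1]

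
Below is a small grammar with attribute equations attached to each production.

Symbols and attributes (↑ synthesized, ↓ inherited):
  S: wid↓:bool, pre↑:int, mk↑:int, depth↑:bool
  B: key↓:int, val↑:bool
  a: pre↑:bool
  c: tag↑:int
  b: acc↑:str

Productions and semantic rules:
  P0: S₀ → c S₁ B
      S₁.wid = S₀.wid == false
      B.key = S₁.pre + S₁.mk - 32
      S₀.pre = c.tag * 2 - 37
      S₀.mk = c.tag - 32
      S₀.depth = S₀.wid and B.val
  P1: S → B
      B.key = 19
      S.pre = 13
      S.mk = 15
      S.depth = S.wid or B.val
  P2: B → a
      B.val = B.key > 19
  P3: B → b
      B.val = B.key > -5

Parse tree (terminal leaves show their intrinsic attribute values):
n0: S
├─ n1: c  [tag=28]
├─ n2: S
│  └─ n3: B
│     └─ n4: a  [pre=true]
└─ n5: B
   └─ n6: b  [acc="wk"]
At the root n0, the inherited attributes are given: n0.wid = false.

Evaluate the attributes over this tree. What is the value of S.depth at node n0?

false

1. n0.wid = false  [given at root]
2. n1.tag = 28  [terminal]
3. n2.wid = true  [S₀.wid == false]
4. n3.key = 19  [19]
5. n4.pre = true  [terminal]
6. n3.val = false  [B.key > 19]
7. n2.pre = 13  [13]
8. n2.mk = 15  [15]
9. n2.depth = true  [S.wid or B.val]
10. n5.key = -4  [S₁.pre + S₁.mk - 32]
11. n6.acc = "wk"  [terminal]
12. n5.val = true  [B.key > -5]
13. n0.pre = 19  [c.tag * 2 - 37]
14. n0.mk = -4  [c.tag - 32]
15. n0.depth = false  [S₀.wid and B.val]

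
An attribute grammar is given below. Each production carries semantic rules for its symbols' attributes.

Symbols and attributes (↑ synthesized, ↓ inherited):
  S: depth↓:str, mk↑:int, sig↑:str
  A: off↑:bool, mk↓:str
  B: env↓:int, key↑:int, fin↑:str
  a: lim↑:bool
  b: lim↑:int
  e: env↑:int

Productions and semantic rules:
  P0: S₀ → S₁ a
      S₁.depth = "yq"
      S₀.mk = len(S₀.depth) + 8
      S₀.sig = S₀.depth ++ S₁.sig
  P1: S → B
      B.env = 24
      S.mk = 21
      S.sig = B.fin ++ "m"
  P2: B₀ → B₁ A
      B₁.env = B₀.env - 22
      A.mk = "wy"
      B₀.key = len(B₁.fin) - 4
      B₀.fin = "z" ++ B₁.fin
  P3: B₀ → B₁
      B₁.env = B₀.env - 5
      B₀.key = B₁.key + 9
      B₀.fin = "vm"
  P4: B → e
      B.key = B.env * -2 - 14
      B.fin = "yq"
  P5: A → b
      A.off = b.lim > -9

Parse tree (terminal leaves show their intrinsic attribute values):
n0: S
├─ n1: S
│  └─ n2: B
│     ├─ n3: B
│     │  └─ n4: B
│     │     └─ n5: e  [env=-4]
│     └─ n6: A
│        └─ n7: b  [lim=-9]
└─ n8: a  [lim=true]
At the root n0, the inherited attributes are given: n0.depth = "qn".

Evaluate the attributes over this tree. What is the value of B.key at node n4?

1. n0.depth = "qn"  [given at root]
2. n1.depth = "yq"  ["yq"]
3. n2.env = 24  [24]
4. n3.env = 2  [B₀.env - 22]
5. n4.env = -3  [B₀.env - 5]
6. n5.env = -4  [terminal]
7. n4.key = -8  [B.env * -2 - 14]
8. n4.fin = "yq"  ["yq"]
9. n3.key = 1  [B₁.key + 9]
10. n3.fin = "vm"  ["vm"]
11. n6.mk = "wy"  ["wy"]
12. n7.lim = -9  [terminal]
13. n6.off = false  [b.lim > -9]
14. n2.key = -2  [len(B₁.fin) - 4]
15. n2.fin = "zvm"  ["z" ++ B₁.fin]
16. n1.mk = 21  [21]
17. n1.sig = "zvmm"  [B.fin ++ "m"]
18. n8.lim = true  [terminal]
19. n0.mk = 10  [len(S₀.depth) + 8]
20. n0.sig = "qnzvmm"  [S₀.depth ++ S₁.sig]

-8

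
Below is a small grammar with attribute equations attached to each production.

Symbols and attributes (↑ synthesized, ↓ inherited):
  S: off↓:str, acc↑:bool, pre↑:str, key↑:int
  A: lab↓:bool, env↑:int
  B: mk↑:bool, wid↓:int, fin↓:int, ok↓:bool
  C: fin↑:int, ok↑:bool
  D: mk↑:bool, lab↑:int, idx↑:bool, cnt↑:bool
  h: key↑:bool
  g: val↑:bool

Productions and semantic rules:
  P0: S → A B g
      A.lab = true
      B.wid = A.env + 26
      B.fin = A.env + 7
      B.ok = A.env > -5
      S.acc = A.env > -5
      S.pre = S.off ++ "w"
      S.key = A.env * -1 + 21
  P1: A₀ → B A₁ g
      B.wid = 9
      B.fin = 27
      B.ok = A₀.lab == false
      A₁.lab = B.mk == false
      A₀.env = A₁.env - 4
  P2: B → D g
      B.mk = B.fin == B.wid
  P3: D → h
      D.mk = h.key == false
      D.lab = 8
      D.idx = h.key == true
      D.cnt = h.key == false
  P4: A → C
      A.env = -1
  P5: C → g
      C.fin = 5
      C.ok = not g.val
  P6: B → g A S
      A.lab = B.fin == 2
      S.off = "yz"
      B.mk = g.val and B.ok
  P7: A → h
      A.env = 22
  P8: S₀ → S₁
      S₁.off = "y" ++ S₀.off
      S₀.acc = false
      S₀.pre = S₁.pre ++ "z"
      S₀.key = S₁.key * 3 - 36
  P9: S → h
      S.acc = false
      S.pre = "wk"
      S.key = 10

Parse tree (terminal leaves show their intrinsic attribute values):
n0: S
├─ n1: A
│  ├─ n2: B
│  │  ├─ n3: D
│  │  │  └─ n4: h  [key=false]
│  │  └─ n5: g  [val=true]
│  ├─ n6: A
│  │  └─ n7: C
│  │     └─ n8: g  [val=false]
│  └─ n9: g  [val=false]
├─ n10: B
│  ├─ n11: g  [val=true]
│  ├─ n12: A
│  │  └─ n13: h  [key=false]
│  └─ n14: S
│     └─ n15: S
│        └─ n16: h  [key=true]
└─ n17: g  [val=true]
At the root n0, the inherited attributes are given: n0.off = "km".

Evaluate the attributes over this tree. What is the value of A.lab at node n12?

1. n0.off = "km"  [given at root]
2. n1.lab = true  [true]
3. n2.wid = 9  [9]
4. n2.fin = 27  [27]
5. n2.ok = false  [A₀.lab == false]
6. n4.key = false  [terminal]
7. n3.mk = true  [h.key == false]
8. n3.lab = 8  [8]
9. n3.idx = false  [h.key == true]
10. n3.cnt = true  [h.key == false]
11. n5.val = true  [terminal]
12. n2.mk = false  [B.fin == B.wid]
13. n6.lab = true  [B.mk == false]
14. n8.val = false  [terminal]
15. n7.fin = 5  [5]
16. n7.ok = true  [not g.val]
17. n6.env = -1  [-1]
18. n9.val = false  [terminal]
19. n1.env = -5  [A₁.env - 4]
20. n10.wid = 21  [A.env + 26]
21. n10.fin = 2  [A.env + 7]
22. n10.ok = false  [A.env > -5]
23. n11.val = true  [terminal]
24. n12.lab = true  [B.fin == 2]
25. n13.key = false  [terminal]
26. n12.env = 22  [22]
27. n14.off = "yz"  ["yz"]
28. n15.off = "yyz"  ["y" ++ S₀.off]
29. n16.key = true  [terminal]
30. n15.acc = false  [false]
31. n15.pre = "wk"  ["wk"]
32. n15.key = 10  [10]
33. n14.acc = false  [false]
34. n14.pre = "wkz"  [S₁.pre ++ "z"]
35. n14.key = -6  [S₁.key * 3 - 36]
36. n10.mk = false  [g.val and B.ok]
37. n17.val = true  [terminal]
38. n0.acc = false  [A.env > -5]
39. n0.pre = "kmw"  [S.off ++ "w"]
40. n0.key = 26  [A.env * -1 + 21]

true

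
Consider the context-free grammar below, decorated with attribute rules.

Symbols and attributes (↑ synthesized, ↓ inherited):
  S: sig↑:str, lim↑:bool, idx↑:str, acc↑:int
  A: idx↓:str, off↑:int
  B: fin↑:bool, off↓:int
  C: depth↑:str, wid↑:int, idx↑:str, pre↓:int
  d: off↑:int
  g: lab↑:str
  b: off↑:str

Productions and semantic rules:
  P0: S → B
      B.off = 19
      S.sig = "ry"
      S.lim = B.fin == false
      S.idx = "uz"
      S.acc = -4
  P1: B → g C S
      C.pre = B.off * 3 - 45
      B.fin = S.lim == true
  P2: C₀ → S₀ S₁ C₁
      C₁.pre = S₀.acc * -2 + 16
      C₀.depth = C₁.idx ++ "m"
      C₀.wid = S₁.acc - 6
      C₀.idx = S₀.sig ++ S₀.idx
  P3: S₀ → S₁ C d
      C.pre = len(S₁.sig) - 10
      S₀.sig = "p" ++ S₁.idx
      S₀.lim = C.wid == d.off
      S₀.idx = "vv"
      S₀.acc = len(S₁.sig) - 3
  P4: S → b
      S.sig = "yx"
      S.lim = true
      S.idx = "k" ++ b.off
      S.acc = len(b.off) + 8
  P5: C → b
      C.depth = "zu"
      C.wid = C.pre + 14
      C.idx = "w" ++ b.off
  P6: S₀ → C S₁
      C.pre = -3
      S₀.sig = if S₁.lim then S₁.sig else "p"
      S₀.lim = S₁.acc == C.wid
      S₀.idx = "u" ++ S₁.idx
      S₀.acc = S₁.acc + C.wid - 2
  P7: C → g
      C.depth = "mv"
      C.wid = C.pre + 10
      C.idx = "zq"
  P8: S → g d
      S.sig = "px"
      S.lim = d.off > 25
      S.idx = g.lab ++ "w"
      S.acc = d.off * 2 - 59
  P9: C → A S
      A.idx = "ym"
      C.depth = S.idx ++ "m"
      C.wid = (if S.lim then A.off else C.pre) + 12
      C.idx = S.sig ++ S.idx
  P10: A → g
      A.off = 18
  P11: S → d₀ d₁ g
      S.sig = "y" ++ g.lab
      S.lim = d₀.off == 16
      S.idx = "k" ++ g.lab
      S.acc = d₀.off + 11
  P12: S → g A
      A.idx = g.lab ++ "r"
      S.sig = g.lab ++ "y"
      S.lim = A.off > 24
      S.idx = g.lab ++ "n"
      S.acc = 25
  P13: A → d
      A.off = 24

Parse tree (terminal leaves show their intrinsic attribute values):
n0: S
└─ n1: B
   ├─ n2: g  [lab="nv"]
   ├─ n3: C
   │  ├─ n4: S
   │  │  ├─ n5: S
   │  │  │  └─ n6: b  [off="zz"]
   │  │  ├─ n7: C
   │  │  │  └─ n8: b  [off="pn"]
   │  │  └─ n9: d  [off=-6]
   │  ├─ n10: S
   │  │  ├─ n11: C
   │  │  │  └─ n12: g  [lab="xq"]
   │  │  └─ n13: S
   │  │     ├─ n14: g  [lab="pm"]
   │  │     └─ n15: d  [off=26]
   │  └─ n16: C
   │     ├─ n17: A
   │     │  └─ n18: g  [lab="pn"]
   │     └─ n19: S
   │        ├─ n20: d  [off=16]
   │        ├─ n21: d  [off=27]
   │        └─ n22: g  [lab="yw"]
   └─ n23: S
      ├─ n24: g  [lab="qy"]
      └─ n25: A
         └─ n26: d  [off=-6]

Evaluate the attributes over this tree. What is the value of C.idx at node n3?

"pkzzvv"

1. n1.off = 19  [19]
2. n2.lab = "nv"  [terminal]
3. n3.pre = 12  [B.off * 3 - 45]
4. n6.off = "zz"  [terminal]
5. n5.sig = "yx"  ["yx"]
6. n5.lim = true  [true]
7. n5.idx = "kzz"  ["k" ++ b.off]
8. n5.acc = 10  [len(b.off) + 8]
9. n7.pre = -8  [len(S₁.sig) - 10]
10. n8.off = "pn"  [terminal]
11. n7.depth = "zu"  ["zu"]
12. n7.wid = 6  [C.pre + 14]
13. n7.idx = "wpn"  ["w" ++ b.off]
14. n9.off = -6  [terminal]
15. n4.sig = "pkzz"  ["p" ++ S₁.idx]
16. n4.lim = false  [C.wid == d.off]
17. n4.idx = "vv"  ["vv"]
18. n4.acc = -1  [len(S₁.sig) - 3]
19. n11.pre = -3  [-3]
20. n12.lab = "xq"  [terminal]
21. n11.depth = "mv"  ["mv"]
22. n11.wid = 7  [C.pre + 10]
23. n11.idx = "zq"  ["zq"]
24. n14.lab = "pm"  [terminal]
25. n15.off = 26  [terminal]
26. n13.sig = "px"  ["px"]
27. n13.lim = true  [d.off > 25]
28. n13.idx = "pmw"  [g.lab ++ "w"]
29. n13.acc = -7  [d.off * 2 - 59]
30. n10.sig = "px"  [if S₁.lim then S₁.sig else "p"]
31. n10.lim = false  [S₁.acc == C.wid]
32. n10.idx = "upmw"  ["u" ++ S₁.idx]
33. n10.acc = -2  [S₁.acc + C.wid - 2]
34. n16.pre = 18  [S₀.acc * -2 + 16]
35. n17.idx = "ym"  ["ym"]
36. n18.lab = "pn"  [terminal]
37. n17.off = 18  [18]
38. n20.off = 16  [terminal]
39. n21.off = 27  [terminal]
40. n22.lab = "yw"  [terminal]
41. n19.sig = "yyw"  ["y" ++ g.lab]
42. n19.lim = true  [d₀.off == 16]
43. n19.idx = "kyw"  ["k" ++ g.lab]
44. n19.acc = 27  [d₀.off + 11]
45. n16.depth = "kywm"  [S.idx ++ "m"]
46. n16.wid = 30  [(if S.lim then A.off else C.pre) + 12]
47. n16.idx = "yywkyw"  [S.sig ++ S.idx]
48. n3.depth = "yywkywm"  [C₁.idx ++ "m"]
49. n3.wid = -8  [S₁.acc - 6]
50. n3.idx = "pkzzvv"  [S₀.sig ++ S₀.idx]
51. n24.lab = "qy"  [terminal]
52. n25.idx = "qyr"  [g.lab ++ "r"]
53. n26.off = -6  [terminal]
54. n25.off = 24  [24]
55. n23.sig = "qyy"  [g.lab ++ "y"]
56. n23.lim = false  [A.off > 24]
57. n23.idx = "qyn"  [g.lab ++ "n"]
58. n23.acc = 25  [25]
59. n1.fin = false  [S.lim == true]
60. n0.sig = "ry"  ["ry"]
61. n0.lim = true  [B.fin == false]
62. n0.idx = "uz"  ["uz"]
63. n0.acc = -4  [-4]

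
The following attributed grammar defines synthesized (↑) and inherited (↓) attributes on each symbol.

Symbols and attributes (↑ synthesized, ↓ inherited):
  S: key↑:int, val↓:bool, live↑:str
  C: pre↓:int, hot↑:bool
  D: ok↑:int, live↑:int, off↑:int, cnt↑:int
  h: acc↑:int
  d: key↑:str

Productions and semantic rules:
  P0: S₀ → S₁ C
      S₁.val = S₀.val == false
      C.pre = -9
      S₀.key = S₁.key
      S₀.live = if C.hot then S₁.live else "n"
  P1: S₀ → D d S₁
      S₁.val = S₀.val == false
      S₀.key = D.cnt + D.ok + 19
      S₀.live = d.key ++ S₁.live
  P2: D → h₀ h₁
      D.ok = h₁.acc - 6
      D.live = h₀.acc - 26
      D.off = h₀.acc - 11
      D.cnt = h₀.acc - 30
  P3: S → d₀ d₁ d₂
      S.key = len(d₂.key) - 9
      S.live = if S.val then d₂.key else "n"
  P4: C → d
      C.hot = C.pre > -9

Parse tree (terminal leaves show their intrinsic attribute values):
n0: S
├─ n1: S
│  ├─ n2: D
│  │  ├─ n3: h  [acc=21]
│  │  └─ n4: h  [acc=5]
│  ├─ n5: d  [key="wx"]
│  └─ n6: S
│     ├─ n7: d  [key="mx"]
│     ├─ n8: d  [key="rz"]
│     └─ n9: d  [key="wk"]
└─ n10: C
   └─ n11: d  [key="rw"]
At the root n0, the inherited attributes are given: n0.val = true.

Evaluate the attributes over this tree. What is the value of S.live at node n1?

1. n0.val = true  [given at root]
2. n1.val = false  [S₀.val == false]
3. n3.acc = 21  [terminal]
4. n4.acc = 5  [terminal]
5. n2.ok = -1  [h₁.acc - 6]
6. n2.live = -5  [h₀.acc - 26]
7. n2.off = 10  [h₀.acc - 11]
8. n2.cnt = -9  [h₀.acc - 30]
9. n5.key = "wx"  [terminal]
10. n6.val = true  [S₀.val == false]
11. n7.key = "mx"  [terminal]
12. n8.key = "rz"  [terminal]
13. n9.key = "wk"  [terminal]
14. n6.key = -7  [len(d₂.key) - 9]
15. n6.live = "wk"  [if S.val then d₂.key else "n"]
16. n1.key = 9  [D.cnt + D.ok + 19]
17. n1.live = "wxwk"  [d.key ++ S₁.live]
18. n10.pre = -9  [-9]
19. n11.key = "rw"  [terminal]
20. n10.hot = false  [C.pre > -9]
21. n0.key = 9  [S₁.key]
22. n0.live = "n"  [if C.hot then S₁.live else "n"]

"wxwk"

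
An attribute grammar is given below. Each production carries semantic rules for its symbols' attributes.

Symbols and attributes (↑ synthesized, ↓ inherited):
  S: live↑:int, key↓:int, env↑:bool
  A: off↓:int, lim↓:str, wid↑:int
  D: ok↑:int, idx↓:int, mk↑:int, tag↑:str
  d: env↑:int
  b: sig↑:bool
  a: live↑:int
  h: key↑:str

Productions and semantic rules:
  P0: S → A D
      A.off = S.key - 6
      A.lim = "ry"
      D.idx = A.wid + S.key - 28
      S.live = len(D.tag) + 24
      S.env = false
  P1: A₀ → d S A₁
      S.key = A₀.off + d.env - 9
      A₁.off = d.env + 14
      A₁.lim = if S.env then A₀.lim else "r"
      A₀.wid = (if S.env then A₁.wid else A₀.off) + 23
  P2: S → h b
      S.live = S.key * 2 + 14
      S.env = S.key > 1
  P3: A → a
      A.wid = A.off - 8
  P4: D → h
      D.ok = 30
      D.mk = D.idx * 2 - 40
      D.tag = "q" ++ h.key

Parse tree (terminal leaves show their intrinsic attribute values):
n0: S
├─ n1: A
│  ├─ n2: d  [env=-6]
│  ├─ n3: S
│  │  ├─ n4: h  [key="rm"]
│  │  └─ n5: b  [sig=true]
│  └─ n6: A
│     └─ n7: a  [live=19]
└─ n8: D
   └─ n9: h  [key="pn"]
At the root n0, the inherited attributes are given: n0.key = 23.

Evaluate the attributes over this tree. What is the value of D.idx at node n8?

1. n0.key = 23  [given at root]
2. n1.off = 17  [S.key - 6]
3. n1.lim = "ry"  ["ry"]
4. n2.env = -6  [terminal]
5. n3.key = 2  [A₀.off + d.env - 9]
6. n4.key = "rm"  [terminal]
7. n5.sig = true  [terminal]
8. n3.live = 18  [S.key * 2 + 14]
9. n3.env = true  [S.key > 1]
10. n6.off = 8  [d.env + 14]
11. n6.lim = "ry"  [if S.env then A₀.lim else "r"]
12. n7.live = 19  [terminal]
13. n6.wid = 0  [A.off - 8]
14. n1.wid = 23  [(if S.env then A₁.wid else A₀.off) + 23]
15. n8.idx = 18  [A.wid + S.key - 28]
16. n9.key = "pn"  [terminal]
17. n8.ok = 30  [30]
18. n8.mk = -4  [D.idx * 2 - 40]
19. n8.tag = "qpn"  ["q" ++ h.key]
20. n0.live = 27  [len(D.tag) + 24]
21. n0.env = false  [false]

18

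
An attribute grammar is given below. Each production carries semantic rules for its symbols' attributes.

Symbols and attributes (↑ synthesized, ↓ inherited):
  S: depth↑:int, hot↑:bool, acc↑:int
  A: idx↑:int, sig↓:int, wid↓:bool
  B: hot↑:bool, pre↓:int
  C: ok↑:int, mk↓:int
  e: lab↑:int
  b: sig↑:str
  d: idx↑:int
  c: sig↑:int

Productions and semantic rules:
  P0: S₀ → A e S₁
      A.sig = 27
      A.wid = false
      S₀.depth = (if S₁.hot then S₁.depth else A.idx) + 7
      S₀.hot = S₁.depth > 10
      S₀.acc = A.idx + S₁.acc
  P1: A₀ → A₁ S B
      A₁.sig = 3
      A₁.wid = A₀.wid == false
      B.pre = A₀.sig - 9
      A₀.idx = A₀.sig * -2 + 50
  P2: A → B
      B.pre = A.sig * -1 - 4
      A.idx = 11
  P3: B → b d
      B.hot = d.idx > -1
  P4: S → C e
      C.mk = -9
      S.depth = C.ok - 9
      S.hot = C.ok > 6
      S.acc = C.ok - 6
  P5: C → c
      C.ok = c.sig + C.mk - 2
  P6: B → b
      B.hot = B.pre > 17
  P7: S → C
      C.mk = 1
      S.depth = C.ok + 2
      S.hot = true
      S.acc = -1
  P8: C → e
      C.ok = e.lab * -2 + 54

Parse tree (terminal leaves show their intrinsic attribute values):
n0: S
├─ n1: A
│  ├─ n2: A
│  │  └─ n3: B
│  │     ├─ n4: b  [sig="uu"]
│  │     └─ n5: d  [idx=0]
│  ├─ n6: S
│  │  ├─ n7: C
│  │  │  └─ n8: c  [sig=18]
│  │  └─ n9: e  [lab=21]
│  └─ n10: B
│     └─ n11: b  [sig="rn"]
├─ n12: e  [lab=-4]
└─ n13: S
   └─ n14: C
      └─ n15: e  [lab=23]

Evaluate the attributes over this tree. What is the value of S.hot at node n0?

false

1. n1.sig = 27  [27]
2. n1.wid = false  [false]
3. n2.sig = 3  [3]
4. n2.wid = true  [A₀.wid == false]
5. n3.pre = -7  [A.sig * -1 - 4]
6. n4.sig = "uu"  [terminal]
7. n5.idx = 0  [terminal]
8. n3.hot = true  [d.idx > -1]
9. n2.idx = 11  [11]
10. n7.mk = -9  [-9]
11. n8.sig = 18  [terminal]
12. n7.ok = 7  [c.sig + C.mk - 2]
13. n9.lab = 21  [terminal]
14. n6.depth = -2  [C.ok - 9]
15. n6.hot = true  [C.ok > 6]
16. n6.acc = 1  [C.ok - 6]
17. n10.pre = 18  [A₀.sig - 9]
18. n11.sig = "rn"  [terminal]
19. n10.hot = true  [B.pre > 17]
20. n1.idx = -4  [A₀.sig * -2 + 50]
21. n12.lab = -4  [terminal]
22. n14.mk = 1  [1]
23. n15.lab = 23  [terminal]
24. n14.ok = 8  [e.lab * -2 + 54]
25. n13.depth = 10  [C.ok + 2]
26. n13.hot = true  [true]
27. n13.acc = -1  [-1]
28. n0.depth = 17  [(if S₁.hot then S₁.depth else A.idx) + 7]
29. n0.hot = false  [S₁.depth > 10]
30. n0.acc = -5  [A.idx + S₁.acc]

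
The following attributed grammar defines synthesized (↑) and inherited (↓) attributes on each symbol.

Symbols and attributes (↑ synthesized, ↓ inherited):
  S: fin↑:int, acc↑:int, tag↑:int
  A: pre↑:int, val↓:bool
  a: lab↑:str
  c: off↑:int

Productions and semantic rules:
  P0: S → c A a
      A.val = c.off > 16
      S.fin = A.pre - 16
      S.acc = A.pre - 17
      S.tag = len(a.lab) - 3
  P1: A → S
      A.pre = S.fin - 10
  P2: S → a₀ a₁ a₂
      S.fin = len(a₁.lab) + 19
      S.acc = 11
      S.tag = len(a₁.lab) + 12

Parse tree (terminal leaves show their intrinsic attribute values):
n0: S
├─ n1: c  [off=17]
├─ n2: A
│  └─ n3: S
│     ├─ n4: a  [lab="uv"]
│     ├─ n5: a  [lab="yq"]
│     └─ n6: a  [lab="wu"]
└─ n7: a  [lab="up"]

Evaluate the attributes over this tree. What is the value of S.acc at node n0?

1. n1.off = 17  [terminal]
2. n2.val = true  [c.off > 16]
3. n4.lab = "uv"  [terminal]
4. n5.lab = "yq"  [terminal]
5. n6.lab = "wu"  [terminal]
6. n3.fin = 21  [len(a₁.lab) + 19]
7. n3.acc = 11  [11]
8. n3.tag = 14  [len(a₁.lab) + 12]
9. n2.pre = 11  [S.fin - 10]
10. n7.lab = "up"  [terminal]
11. n0.fin = -5  [A.pre - 16]
12. n0.acc = -6  [A.pre - 17]
13. n0.tag = -1  [len(a.lab) - 3]

-6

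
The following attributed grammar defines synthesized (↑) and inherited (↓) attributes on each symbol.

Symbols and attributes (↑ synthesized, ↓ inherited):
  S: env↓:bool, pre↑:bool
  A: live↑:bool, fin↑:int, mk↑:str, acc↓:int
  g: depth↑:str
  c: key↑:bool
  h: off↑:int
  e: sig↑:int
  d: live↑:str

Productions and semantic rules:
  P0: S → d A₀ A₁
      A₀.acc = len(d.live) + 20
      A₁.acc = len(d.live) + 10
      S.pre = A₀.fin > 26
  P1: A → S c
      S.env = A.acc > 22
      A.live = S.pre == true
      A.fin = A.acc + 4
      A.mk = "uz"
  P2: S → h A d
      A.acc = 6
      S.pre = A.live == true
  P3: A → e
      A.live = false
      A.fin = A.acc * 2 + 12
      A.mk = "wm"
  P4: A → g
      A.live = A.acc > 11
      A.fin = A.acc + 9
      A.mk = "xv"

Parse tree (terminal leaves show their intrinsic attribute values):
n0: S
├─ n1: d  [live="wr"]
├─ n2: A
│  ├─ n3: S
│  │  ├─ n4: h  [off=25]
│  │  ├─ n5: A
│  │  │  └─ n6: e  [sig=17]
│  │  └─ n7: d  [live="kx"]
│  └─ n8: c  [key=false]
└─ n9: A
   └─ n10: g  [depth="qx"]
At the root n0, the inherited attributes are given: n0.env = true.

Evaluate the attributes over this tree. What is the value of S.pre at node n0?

false

1. n0.env = true  [given at root]
2. n1.live = "wr"  [terminal]
3. n2.acc = 22  [len(d.live) + 20]
4. n3.env = false  [A.acc > 22]
5. n4.off = 25  [terminal]
6. n5.acc = 6  [6]
7. n6.sig = 17  [terminal]
8. n5.live = false  [false]
9. n5.fin = 24  [A.acc * 2 + 12]
10. n5.mk = "wm"  ["wm"]
11. n7.live = "kx"  [terminal]
12. n3.pre = false  [A.live == true]
13. n8.key = false  [terminal]
14. n2.live = false  [S.pre == true]
15. n2.fin = 26  [A.acc + 4]
16. n2.mk = "uz"  ["uz"]
17. n9.acc = 12  [len(d.live) + 10]
18. n10.depth = "qx"  [terminal]
19. n9.live = true  [A.acc > 11]
20. n9.fin = 21  [A.acc + 9]
21. n9.mk = "xv"  ["xv"]
22. n0.pre = false  [A₀.fin > 26]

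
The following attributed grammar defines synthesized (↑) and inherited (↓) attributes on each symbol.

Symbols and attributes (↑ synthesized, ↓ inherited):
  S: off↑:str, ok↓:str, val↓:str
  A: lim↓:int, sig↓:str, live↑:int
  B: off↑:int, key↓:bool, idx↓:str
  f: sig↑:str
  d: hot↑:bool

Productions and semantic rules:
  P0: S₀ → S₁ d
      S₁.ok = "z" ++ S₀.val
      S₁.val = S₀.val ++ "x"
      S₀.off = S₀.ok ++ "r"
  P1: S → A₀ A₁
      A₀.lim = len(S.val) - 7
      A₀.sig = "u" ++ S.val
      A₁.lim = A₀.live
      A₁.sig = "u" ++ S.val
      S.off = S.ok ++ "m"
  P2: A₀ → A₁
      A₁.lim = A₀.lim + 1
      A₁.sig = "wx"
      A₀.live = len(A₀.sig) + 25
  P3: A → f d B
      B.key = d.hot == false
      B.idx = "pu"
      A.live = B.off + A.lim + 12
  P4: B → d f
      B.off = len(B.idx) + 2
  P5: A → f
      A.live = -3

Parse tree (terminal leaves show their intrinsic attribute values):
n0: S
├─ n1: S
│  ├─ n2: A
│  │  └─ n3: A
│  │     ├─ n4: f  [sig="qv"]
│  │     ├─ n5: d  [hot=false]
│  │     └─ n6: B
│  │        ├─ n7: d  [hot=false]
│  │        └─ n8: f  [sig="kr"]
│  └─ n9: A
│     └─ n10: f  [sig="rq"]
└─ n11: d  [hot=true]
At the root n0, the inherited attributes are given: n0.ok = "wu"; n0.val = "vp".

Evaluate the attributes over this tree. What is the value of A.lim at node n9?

29

1. n0.ok = "wu"  [given at root]
2. n0.val = "vp"  [given at root]
3. n1.ok = "zvp"  ["z" ++ S₀.val]
4. n1.val = "vpx"  [S₀.val ++ "x"]
5. n2.lim = -4  [len(S.val) - 7]
6. n2.sig = "uvpx"  ["u" ++ S.val]
7. n3.lim = -3  [A₀.lim + 1]
8. n3.sig = "wx"  ["wx"]
9. n4.sig = "qv"  [terminal]
10. n5.hot = false  [terminal]
11. n6.key = true  [d.hot == false]
12. n6.idx = "pu"  ["pu"]
13. n7.hot = false  [terminal]
14. n8.sig = "kr"  [terminal]
15. n6.off = 4  [len(B.idx) + 2]
16. n3.live = 13  [B.off + A.lim + 12]
17. n2.live = 29  [len(A₀.sig) + 25]
18. n9.lim = 29  [A₀.live]
19. n9.sig = "uvpx"  ["u" ++ S.val]
20. n10.sig = "rq"  [terminal]
21. n9.live = -3  [-3]
22. n1.off = "zvpm"  [S.ok ++ "m"]
23. n11.hot = true  [terminal]
24. n0.off = "wur"  [S₀.ok ++ "r"]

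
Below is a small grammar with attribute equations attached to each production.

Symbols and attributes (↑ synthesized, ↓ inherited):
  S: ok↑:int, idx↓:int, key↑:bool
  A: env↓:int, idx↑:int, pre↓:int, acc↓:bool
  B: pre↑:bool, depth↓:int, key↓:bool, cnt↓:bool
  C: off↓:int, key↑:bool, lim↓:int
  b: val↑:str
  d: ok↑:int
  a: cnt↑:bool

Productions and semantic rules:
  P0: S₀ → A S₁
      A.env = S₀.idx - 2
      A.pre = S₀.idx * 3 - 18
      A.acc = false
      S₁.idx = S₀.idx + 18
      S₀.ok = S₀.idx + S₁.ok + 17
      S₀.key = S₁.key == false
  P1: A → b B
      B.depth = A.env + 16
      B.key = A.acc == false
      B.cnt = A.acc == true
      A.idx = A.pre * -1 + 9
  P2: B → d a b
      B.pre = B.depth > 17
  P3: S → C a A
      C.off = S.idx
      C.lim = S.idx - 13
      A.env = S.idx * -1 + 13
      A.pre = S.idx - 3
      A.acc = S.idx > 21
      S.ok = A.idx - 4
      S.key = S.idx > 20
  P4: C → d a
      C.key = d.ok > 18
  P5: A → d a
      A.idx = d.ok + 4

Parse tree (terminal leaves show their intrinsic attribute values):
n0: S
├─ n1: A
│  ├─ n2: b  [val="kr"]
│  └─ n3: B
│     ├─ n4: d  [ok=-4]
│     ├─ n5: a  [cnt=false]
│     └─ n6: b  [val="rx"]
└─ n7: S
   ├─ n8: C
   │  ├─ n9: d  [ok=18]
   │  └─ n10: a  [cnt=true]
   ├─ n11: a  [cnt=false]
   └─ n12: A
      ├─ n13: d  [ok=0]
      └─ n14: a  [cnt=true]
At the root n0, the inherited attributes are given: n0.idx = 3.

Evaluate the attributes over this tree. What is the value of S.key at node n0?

false

1. n0.idx = 3  [given at root]
2. n1.env = 1  [S₀.idx - 2]
3. n1.pre = -9  [S₀.idx * 3 - 18]
4. n1.acc = false  [false]
5. n2.val = "kr"  [terminal]
6. n3.depth = 17  [A.env + 16]
7. n3.key = true  [A.acc == false]
8. n3.cnt = false  [A.acc == true]
9. n4.ok = -4  [terminal]
10. n5.cnt = false  [terminal]
11. n6.val = "rx"  [terminal]
12. n3.pre = false  [B.depth > 17]
13. n1.idx = 18  [A.pre * -1 + 9]
14. n7.idx = 21  [S₀.idx + 18]
15. n8.off = 21  [S.idx]
16. n8.lim = 8  [S.idx - 13]
17. n9.ok = 18  [terminal]
18. n10.cnt = true  [terminal]
19. n8.key = false  [d.ok > 18]
20. n11.cnt = false  [terminal]
21. n12.env = -8  [S.idx * -1 + 13]
22. n12.pre = 18  [S.idx - 3]
23. n12.acc = false  [S.idx > 21]
24. n13.ok = 0  [terminal]
25. n14.cnt = true  [terminal]
26. n12.idx = 4  [d.ok + 4]
27. n7.ok = 0  [A.idx - 4]
28. n7.key = true  [S.idx > 20]
29. n0.ok = 20  [S₀.idx + S₁.ok + 17]
30. n0.key = false  [S₁.key == false]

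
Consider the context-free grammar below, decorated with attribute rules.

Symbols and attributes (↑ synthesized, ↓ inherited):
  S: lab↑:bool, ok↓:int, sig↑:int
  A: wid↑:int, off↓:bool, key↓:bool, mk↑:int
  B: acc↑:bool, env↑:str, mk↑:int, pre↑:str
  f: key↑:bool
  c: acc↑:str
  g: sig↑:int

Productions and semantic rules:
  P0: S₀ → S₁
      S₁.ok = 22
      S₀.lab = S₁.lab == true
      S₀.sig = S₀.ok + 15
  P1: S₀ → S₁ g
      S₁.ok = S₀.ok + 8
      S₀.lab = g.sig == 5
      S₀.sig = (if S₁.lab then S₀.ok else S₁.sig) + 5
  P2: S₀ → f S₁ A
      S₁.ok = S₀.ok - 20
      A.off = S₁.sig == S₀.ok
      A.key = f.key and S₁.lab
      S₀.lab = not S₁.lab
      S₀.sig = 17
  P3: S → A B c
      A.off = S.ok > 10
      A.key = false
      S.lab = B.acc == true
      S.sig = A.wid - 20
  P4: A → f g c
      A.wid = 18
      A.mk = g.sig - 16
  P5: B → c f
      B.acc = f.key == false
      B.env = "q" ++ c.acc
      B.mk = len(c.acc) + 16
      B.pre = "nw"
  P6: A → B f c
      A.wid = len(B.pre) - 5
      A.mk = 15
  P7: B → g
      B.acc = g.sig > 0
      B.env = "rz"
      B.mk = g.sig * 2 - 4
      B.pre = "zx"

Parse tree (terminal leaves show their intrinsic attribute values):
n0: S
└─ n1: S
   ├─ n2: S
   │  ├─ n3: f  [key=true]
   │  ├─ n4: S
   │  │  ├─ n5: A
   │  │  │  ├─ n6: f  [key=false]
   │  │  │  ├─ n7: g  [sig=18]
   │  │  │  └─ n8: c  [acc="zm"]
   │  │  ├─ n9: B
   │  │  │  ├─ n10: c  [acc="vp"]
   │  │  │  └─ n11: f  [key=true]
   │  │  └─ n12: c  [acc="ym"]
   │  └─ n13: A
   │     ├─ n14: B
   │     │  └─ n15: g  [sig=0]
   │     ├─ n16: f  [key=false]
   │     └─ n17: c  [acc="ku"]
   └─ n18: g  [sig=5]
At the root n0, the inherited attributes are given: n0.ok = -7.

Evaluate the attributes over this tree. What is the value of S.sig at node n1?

27

1. n0.ok = -7  [given at root]
2. n1.ok = 22  [22]
3. n2.ok = 30  [S₀.ok + 8]
4. n3.key = true  [terminal]
5. n4.ok = 10  [S₀.ok - 20]
6. n5.off = false  [S.ok > 10]
7. n5.key = false  [false]
8. n6.key = false  [terminal]
9. n7.sig = 18  [terminal]
10. n8.acc = "zm"  [terminal]
11. n5.wid = 18  [18]
12. n5.mk = 2  [g.sig - 16]
13. n10.acc = "vp"  [terminal]
14. n11.key = true  [terminal]
15. n9.acc = false  [f.key == false]
16. n9.env = "qvp"  ["q" ++ c.acc]
17. n9.mk = 18  [len(c.acc) + 16]
18. n9.pre = "nw"  ["nw"]
19. n12.acc = "ym"  [terminal]
20. n4.lab = false  [B.acc == true]
21. n4.sig = -2  [A.wid - 20]
22. n13.off = false  [S₁.sig == S₀.ok]
23. n13.key = false  [f.key and S₁.lab]
24. n15.sig = 0  [terminal]
25. n14.acc = false  [g.sig > 0]
26. n14.env = "rz"  ["rz"]
27. n14.mk = -4  [g.sig * 2 - 4]
28. n14.pre = "zx"  ["zx"]
29. n16.key = false  [terminal]
30. n17.acc = "ku"  [terminal]
31. n13.wid = -3  [len(B.pre) - 5]
32. n13.mk = 15  [15]
33. n2.lab = true  [not S₁.lab]
34. n2.sig = 17  [17]
35. n18.sig = 5  [terminal]
36. n1.lab = true  [g.sig == 5]
37. n1.sig = 27  [(if S₁.lab then S₀.ok else S₁.sig) + 5]
38. n0.lab = true  [S₁.lab == true]
39. n0.sig = 8  [S₀.ok + 15]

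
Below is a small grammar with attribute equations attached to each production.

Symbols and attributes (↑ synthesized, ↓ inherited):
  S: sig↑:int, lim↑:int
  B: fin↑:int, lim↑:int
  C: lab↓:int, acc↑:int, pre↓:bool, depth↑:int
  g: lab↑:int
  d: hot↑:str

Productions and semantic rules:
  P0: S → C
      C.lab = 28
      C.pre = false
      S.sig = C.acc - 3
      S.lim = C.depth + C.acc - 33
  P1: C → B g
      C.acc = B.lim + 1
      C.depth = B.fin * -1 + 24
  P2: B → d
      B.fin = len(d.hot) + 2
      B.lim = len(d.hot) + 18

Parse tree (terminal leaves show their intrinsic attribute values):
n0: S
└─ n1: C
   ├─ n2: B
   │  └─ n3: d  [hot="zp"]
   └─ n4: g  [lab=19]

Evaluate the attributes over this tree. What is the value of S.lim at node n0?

8

1. n1.lab = 28  [28]
2. n1.pre = false  [false]
3. n3.hot = "zp"  [terminal]
4. n2.fin = 4  [len(d.hot) + 2]
5. n2.lim = 20  [len(d.hot) + 18]
6. n4.lab = 19  [terminal]
7. n1.acc = 21  [B.lim + 1]
8. n1.depth = 20  [B.fin * -1 + 24]
9. n0.sig = 18  [C.acc - 3]
10. n0.lim = 8  [C.depth + C.acc - 33]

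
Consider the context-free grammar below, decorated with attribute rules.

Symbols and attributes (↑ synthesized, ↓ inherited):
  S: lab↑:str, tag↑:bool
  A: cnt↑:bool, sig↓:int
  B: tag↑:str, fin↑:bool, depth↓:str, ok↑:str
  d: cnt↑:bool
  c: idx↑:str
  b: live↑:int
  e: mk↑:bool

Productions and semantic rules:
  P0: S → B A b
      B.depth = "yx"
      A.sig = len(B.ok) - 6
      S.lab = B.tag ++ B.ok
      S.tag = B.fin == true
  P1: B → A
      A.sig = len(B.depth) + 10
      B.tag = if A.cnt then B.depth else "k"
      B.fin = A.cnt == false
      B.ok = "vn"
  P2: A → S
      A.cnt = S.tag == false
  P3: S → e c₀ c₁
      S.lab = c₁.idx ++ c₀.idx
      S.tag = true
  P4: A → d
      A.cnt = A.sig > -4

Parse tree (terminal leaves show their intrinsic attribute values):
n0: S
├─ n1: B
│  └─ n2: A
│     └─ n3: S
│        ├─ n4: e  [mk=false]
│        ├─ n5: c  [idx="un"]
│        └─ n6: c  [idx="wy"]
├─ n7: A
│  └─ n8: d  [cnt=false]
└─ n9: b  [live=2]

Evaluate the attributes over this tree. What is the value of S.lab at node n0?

1. n1.depth = "yx"  ["yx"]
2. n2.sig = 12  [len(B.depth) + 10]
3. n4.mk = false  [terminal]
4. n5.idx = "un"  [terminal]
5. n6.idx = "wy"  [terminal]
6. n3.lab = "wyun"  [c₁.idx ++ c₀.idx]
7. n3.tag = true  [true]
8. n2.cnt = false  [S.tag == false]
9. n1.tag = "k"  [if A.cnt then B.depth else "k"]
10. n1.fin = true  [A.cnt == false]
11. n1.ok = "vn"  ["vn"]
12. n7.sig = -4  [len(B.ok) - 6]
13. n8.cnt = false  [terminal]
14. n7.cnt = false  [A.sig > -4]
15. n9.live = 2  [terminal]
16. n0.lab = "kvn"  [B.tag ++ B.ok]
17. n0.tag = true  [B.fin == true]

"kvn"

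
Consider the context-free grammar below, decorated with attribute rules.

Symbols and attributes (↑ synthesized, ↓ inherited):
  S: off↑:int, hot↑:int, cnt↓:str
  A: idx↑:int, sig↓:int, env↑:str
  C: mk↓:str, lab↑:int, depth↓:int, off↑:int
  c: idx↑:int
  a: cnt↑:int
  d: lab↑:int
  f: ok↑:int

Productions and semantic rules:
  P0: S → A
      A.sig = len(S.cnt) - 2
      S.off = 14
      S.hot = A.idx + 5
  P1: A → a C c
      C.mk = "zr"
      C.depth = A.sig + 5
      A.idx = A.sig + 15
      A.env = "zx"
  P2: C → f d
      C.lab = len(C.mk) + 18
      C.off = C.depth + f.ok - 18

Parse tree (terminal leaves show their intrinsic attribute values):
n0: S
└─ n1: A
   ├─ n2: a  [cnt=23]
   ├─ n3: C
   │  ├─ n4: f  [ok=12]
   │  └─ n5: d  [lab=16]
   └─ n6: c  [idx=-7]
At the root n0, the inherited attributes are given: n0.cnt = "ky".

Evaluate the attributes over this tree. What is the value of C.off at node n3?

-1

1. n0.cnt = "ky"  [given at root]
2. n1.sig = 0  [len(S.cnt) - 2]
3. n2.cnt = 23  [terminal]
4. n3.mk = "zr"  ["zr"]
5. n3.depth = 5  [A.sig + 5]
6. n4.ok = 12  [terminal]
7. n5.lab = 16  [terminal]
8. n3.lab = 20  [len(C.mk) + 18]
9. n3.off = -1  [C.depth + f.ok - 18]
10. n6.idx = -7  [terminal]
11. n1.idx = 15  [A.sig + 15]
12. n1.env = "zx"  ["zx"]
13. n0.off = 14  [14]
14. n0.hot = 20  [A.idx + 5]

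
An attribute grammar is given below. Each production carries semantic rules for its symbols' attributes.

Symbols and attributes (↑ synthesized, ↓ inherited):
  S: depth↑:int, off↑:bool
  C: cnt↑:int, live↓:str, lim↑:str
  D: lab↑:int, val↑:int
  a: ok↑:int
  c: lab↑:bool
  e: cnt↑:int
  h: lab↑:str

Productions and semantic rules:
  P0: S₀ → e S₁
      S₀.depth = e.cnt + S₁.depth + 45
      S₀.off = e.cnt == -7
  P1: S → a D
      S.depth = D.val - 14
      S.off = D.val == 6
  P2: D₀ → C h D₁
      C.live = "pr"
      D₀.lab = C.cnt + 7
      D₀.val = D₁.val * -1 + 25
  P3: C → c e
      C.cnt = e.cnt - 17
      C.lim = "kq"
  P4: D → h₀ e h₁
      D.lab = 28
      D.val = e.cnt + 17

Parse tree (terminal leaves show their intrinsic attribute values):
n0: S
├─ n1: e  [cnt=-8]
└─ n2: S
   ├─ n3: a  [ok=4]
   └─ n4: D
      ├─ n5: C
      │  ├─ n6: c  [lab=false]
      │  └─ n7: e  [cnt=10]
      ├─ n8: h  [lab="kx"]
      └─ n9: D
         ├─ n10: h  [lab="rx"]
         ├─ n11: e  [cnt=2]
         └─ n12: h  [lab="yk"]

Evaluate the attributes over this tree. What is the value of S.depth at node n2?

1. n1.cnt = -8  [terminal]
2. n3.ok = 4  [terminal]
3. n5.live = "pr"  ["pr"]
4. n6.lab = false  [terminal]
5. n7.cnt = 10  [terminal]
6. n5.cnt = -7  [e.cnt - 17]
7. n5.lim = "kq"  ["kq"]
8. n8.lab = "kx"  [terminal]
9. n10.lab = "rx"  [terminal]
10. n11.cnt = 2  [terminal]
11. n12.lab = "yk"  [terminal]
12. n9.lab = 28  [28]
13. n9.val = 19  [e.cnt + 17]
14. n4.lab = 0  [C.cnt + 7]
15. n4.val = 6  [D₁.val * -1 + 25]
16. n2.depth = -8  [D.val - 14]
17. n2.off = true  [D.val == 6]
18. n0.depth = 29  [e.cnt + S₁.depth + 45]
19. n0.off = false  [e.cnt == -7]

-8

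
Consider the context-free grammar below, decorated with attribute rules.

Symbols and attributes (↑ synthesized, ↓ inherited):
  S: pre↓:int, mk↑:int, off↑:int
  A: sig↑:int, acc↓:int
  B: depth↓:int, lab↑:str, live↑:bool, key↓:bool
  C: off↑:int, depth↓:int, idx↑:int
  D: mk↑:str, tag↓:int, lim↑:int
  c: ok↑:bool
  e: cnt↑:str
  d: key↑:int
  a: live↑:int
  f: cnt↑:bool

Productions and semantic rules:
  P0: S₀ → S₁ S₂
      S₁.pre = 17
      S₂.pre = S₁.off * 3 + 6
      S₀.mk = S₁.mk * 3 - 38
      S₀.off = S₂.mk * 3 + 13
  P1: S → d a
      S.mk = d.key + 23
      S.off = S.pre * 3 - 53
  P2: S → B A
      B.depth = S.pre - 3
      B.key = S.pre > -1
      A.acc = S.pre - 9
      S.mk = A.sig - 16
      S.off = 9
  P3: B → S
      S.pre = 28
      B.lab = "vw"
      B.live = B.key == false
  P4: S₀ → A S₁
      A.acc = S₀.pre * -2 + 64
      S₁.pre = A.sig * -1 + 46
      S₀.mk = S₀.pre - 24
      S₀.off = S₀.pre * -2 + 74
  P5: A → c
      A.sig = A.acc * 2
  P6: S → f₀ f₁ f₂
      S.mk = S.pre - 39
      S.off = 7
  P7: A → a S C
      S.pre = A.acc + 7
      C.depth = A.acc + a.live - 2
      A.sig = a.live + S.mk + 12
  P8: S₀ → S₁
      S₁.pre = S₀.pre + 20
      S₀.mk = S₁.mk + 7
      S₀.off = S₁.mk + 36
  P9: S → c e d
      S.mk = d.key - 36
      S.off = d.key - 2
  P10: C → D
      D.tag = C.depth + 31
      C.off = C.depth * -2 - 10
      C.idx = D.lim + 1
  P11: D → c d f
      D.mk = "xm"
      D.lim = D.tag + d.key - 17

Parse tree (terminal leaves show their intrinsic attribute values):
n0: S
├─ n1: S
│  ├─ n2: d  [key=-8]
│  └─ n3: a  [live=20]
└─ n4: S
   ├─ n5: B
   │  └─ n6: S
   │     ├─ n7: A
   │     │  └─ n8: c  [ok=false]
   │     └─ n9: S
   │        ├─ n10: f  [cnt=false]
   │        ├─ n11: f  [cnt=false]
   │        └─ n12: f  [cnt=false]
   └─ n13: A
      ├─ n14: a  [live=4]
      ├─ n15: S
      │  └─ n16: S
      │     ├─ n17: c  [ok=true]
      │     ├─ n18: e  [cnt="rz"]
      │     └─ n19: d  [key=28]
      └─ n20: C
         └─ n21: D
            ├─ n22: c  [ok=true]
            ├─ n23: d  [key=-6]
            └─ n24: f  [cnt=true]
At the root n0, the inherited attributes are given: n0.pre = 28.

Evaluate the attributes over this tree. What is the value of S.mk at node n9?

-9

1. n0.pre = 28  [given at root]
2. n1.pre = 17  [17]
3. n2.key = -8  [terminal]
4. n3.live = 20  [terminal]
5. n1.mk = 15  [d.key + 23]
6. n1.off = -2  [S.pre * 3 - 53]
7. n4.pre = 0  [S₁.off * 3 + 6]
8. n5.depth = -3  [S.pre - 3]
9. n5.key = true  [S.pre > -1]
10. n6.pre = 28  [28]
11. n7.acc = 8  [S₀.pre * -2 + 64]
12. n8.ok = false  [terminal]
13. n7.sig = 16  [A.acc * 2]
14. n9.pre = 30  [A.sig * -1 + 46]
15. n10.cnt = false  [terminal]
16. n11.cnt = false  [terminal]
17. n12.cnt = false  [terminal]
18. n9.mk = -9  [S.pre - 39]
19. n9.off = 7  [7]
20. n6.mk = 4  [S₀.pre - 24]
21. n6.off = 18  [S₀.pre * -2 + 74]
22. n5.lab = "vw"  ["vw"]
23. n5.live = false  [B.key == false]
24. n13.acc = -9  [S.pre - 9]
25. n14.live = 4  [terminal]
26. n15.pre = -2  [A.acc + 7]
27. n16.pre = 18  [S₀.pre + 20]
28. n17.ok = true  [terminal]
29. n18.cnt = "rz"  [terminal]
30. n19.key = 28  [terminal]
31. n16.mk = -8  [d.key - 36]
32. n16.off = 26  [d.key - 2]
33. n15.mk = -1  [S₁.mk + 7]
34. n15.off = 28  [S₁.mk + 36]
35. n20.depth = -7  [A.acc + a.live - 2]
36. n21.tag = 24  [C.depth + 31]
37. n22.ok = true  [terminal]
38. n23.key = -6  [terminal]
39. n24.cnt = true  [terminal]
40. n21.mk = "xm"  ["xm"]
41. n21.lim = 1  [D.tag + d.key - 17]
42. n20.off = 4  [C.depth * -2 - 10]
43. n20.idx = 2  [D.lim + 1]
44. n13.sig = 15  [a.live + S.mk + 12]
45. n4.mk = -1  [A.sig - 16]
46. n4.off = 9  [9]
47. n0.mk = 7  [S₁.mk * 3 - 38]
48. n0.off = 10  [S₂.mk * 3 + 13]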